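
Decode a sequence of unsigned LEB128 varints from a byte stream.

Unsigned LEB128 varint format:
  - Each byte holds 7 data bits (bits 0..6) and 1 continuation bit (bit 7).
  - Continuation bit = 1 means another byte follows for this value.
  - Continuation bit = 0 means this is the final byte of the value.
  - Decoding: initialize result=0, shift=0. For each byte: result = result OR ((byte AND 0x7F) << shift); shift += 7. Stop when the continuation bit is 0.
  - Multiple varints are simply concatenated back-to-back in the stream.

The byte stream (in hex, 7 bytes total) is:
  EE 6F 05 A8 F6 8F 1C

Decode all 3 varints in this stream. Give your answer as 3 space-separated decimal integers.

  byte[0]=0xEE cont=1 payload=0x6E=110: acc |= 110<<0 -> acc=110 shift=7
  byte[1]=0x6F cont=0 payload=0x6F=111: acc |= 111<<7 -> acc=14318 shift=14 [end]
Varint 1: bytes[0:2] = EE 6F -> value 14318 (2 byte(s))
  byte[2]=0x05 cont=0 payload=0x05=5: acc |= 5<<0 -> acc=5 shift=7 [end]
Varint 2: bytes[2:3] = 05 -> value 5 (1 byte(s))
  byte[3]=0xA8 cont=1 payload=0x28=40: acc |= 40<<0 -> acc=40 shift=7
  byte[4]=0xF6 cont=1 payload=0x76=118: acc |= 118<<7 -> acc=15144 shift=14
  byte[5]=0x8F cont=1 payload=0x0F=15: acc |= 15<<14 -> acc=260904 shift=21
  byte[6]=0x1C cont=0 payload=0x1C=28: acc |= 28<<21 -> acc=58981160 shift=28 [end]
Varint 3: bytes[3:7] = A8 F6 8F 1C -> value 58981160 (4 byte(s))

Answer: 14318 5 58981160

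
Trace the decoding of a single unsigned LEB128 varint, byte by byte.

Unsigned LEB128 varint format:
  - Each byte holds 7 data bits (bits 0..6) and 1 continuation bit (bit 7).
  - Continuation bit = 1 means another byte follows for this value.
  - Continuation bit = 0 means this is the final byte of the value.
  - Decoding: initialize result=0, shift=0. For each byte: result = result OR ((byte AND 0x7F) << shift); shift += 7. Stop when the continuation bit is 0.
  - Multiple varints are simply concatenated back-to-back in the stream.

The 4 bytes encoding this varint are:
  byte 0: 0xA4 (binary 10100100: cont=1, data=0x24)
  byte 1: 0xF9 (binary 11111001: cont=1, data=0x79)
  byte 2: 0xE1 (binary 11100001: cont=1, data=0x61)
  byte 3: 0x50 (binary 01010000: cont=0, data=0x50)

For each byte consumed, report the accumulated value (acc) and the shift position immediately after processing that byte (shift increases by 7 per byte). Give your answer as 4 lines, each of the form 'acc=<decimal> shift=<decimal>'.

byte 0=0xA4: payload=0x24=36, contrib = 36<<0 = 36; acc -> 36, shift -> 7
byte 1=0xF9: payload=0x79=121, contrib = 121<<7 = 15488; acc -> 15524, shift -> 14
byte 2=0xE1: payload=0x61=97, contrib = 97<<14 = 1589248; acc -> 1604772, shift -> 21
byte 3=0x50: payload=0x50=80, contrib = 80<<21 = 167772160; acc -> 169376932, shift -> 28

Answer: acc=36 shift=7
acc=15524 shift=14
acc=1604772 shift=21
acc=169376932 shift=28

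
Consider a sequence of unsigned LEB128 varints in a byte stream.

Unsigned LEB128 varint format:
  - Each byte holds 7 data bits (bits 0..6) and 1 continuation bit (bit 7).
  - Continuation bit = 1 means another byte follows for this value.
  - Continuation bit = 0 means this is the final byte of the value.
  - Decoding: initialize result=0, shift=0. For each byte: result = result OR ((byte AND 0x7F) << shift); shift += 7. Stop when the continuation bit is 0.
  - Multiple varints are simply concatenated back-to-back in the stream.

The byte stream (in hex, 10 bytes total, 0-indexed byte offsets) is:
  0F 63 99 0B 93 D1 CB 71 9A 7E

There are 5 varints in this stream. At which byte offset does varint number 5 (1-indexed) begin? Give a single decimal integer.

  byte[0]=0x0F cont=0 payload=0x0F=15: acc |= 15<<0 -> acc=15 shift=7 [end]
Varint 1: bytes[0:1] = 0F -> value 15 (1 byte(s))
  byte[1]=0x63 cont=0 payload=0x63=99: acc |= 99<<0 -> acc=99 shift=7 [end]
Varint 2: bytes[1:2] = 63 -> value 99 (1 byte(s))
  byte[2]=0x99 cont=1 payload=0x19=25: acc |= 25<<0 -> acc=25 shift=7
  byte[3]=0x0B cont=0 payload=0x0B=11: acc |= 11<<7 -> acc=1433 shift=14 [end]
Varint 3: bytes[2:4] = 99 0B -> value 1433 (2 byte(s))
  byte[4]=0x93 cont=1 payload=0x13=19: acc |= 19<<0 -> acc=19 shift=7
  byte[5]=0xD1 cont=1 payload=0x51=81: acc |= 81<<7 -> acc=10387 shift=14
  byte[6]=0xCB cont=1 payload=0x4B=75: acc |= 75<<14 -> acc=1239187 shift=21
  byte[7]=0x71 cont=0 payload=0x71=113: acc |= 113<<21 -> acc=238217363 shift=28 [end]
Varint 4: bytes[4:8] = 93 D1 CB 71 -> value 238217363 (4 byte(s))
  byte[8]=0x9A cont=1 payload=0x1A=26: acc |= 26<<0 -> acc=26 shift=7
  byte[9]=0x7E cont=0 payload=0x7E=126: acc |= 126<<7 -> acc=16154 shift=14 [end]
Varint 5: bytes[8:10] = 9A 7E -> value 16154 (2 byte(s))

Answer: 8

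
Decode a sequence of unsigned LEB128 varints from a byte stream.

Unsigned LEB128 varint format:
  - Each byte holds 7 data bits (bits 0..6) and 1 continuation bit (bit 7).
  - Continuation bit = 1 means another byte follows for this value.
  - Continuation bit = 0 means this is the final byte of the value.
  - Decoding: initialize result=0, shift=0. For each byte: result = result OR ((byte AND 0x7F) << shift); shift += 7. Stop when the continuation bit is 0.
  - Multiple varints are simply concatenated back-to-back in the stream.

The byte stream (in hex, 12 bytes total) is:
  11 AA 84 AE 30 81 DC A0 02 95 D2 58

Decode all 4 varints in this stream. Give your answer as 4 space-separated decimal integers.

  byte[0]=0x11 cont=0 payload=0x11=17: acc |= 17<<0 -> acc=17 shift=7 [end]
Varint 1: bytes[0:1] = 11 -> value 17 (1 byte(s))
  byte[1]=0xAA cont=1 payload=0x2A=42: acc |= 42<<0 -> acc=42 shift=7
  byte[2]=0x84 cont=1 payload=0x04=4: acc |= 4<<7 -> acc=554 shift=14
  byte[3]=0xAE cont=1 payload=0x2E=46: acc |= 46<<14 -> acc=754218 shift=21
  byte[4]=0x30 cont=0 payload=0x30=48: acc |= 48<<21 -> acc=101417514 shift=28 [end]
Varint 2: bytes[1:5] = AA 84 AE 30 -> value 101417514 (4 byte(s))
  byte[5]=0x81 cont=1 payload=0x01=1: acc |= 1<<0 -> acc=1 shift=7
  byte[6]=0xDC cont=1 payload=0x5C=92: acc |= 92<<7 -> acc=11777 shift=14
  byte[7]=0xA0 cont=1 payload=0x20=32: acc |= 32<<14 -> acc=536065 shift=21
  byte[8]=0x02 cont=0 payload=0x02=2: acc |= 2<<21 -> acc=4730369 shift=28 [end]
Varint 3: bytes[5:9] = 81 DC A0 02 -> value 4730369 (4 byte(s))
  byte[9]=0x95 cont=1 payload=0x15=21: acc |= 21<<0 -> acc=21 shift=7
  byte[10]=0xD2 cont=1 payload=0x52=82: acc |= 82<<7 -> acc=10517 shift=14
  byte[11]=0x58 cont=0 payload=0x58=88: acc |= 88<<14 -> acc=1452309 shift=21 [end]
Varint 4: bytes[9:12] = 95 D2 58 -> value 1452309 (3 byte(s))

Answer: 17 101417514 4730369 1452309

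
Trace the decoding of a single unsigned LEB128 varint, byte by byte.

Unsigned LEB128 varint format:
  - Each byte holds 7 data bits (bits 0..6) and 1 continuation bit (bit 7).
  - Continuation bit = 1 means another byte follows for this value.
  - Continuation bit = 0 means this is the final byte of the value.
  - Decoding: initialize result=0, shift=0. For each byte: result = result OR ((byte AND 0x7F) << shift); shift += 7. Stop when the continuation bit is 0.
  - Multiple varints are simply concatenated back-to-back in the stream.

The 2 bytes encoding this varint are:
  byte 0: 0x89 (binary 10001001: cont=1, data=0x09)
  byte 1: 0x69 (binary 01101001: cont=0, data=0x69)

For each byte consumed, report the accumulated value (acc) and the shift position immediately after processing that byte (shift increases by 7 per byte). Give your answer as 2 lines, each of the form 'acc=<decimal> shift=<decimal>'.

byte 0=0x89: payload=0x09=9, contrib = 9<<0 = 9; acc -> 9, shift -> 7
byte 1=0x69: payload=0x69=105, contrib = 105<<7 = 13440; acc -> 13449, shift -> 14

Answer: acc=9 shift=7
acc=13449 shift=14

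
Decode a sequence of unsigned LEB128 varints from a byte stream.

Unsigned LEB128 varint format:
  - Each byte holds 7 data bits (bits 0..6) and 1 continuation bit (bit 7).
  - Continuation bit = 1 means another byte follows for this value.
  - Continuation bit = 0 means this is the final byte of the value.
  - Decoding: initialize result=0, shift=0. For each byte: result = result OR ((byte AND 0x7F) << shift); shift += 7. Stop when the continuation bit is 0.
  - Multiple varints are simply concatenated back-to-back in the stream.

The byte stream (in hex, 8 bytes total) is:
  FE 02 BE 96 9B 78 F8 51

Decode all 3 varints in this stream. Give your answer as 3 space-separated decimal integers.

  byte[0]=0xFE cont=1 payload=0x7E=126: acc |= 126<<0 -> acc=126 shift=7
  byte[1]=0x02 cont=0 payload=0x02=2: acc |= 2<<7 -> acc=382 shift=14 [end]
Varint 1: bytes[0:2] = FE 02 -> value 382 (2 byte(s))
  byte[2]=0xBE cont=1 payload=0x3E=62: acc |= 62<<0 -> acc=62 shift=7
  byte[3]=0x96 cont=1 payload=0x16=22: acc |= 22<<7 -> acc=2878 shift=14
  byte[4]=0x9B cont=1 payload=0x1B=27: acc |= 27<<14 -> acc=445246 shift=21
  byte[5]=0x78 cont=0 payload=0x78=120: acc |= 120<<21 -> acc=252103486 shift=28 [end]
Varint 2: bytes[2:6] = BE 96 9B 78 -> value 252103486 (4 byte(s))
  byte[6]=0xF8 cont=1 payload=0x78=120: acc |= 120<<0 -> acc=120 shift=7
  byte[7]=0x51 cont=0 payload=0x51=81: acc |= 81<<7 -> acc=10488 shift=14 [end]
Varint 3: bytes[6:8] = F8 51 -> value 10488 (2 byte(s))

Answer: 382 252103486 10488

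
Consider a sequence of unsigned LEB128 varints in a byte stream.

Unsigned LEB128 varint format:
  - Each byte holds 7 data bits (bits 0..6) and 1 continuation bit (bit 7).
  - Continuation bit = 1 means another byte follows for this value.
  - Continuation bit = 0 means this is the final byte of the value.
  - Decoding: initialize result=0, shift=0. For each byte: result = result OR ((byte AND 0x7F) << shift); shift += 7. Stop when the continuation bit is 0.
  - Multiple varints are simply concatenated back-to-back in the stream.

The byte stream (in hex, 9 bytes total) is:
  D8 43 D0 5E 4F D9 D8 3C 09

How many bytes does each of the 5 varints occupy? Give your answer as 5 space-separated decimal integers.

  byte[0]=0xD8 cont=1 payload=0x58=88: acc |= 88<<0 -> acc=88 shift=7
  byte[1]=0x43 cont=0 payload=0x43=67: acc |= 67<<7 -> acc=8664 shift=14 [end]
Varint 1: bytes[0:2] = D8 43 -> value 8664 (2 byte(s))
  byte[2]=0xD0 cont=1 payload=0x50=80: acc |= 80<<0 -> acc=80 shift=7
  byte[3]=0x5E cont=0 payload=0x5E=94: acc |= 94<<7 -> acc=12112 shift=14 [end]
Varint 2: bytes[2:4] = D0 5E -> value 12112 (2 byte(s))
  byte[4]=0x4F cont=0 payload=0x4F=79: acc |= 79<<0 -> acc=79 shift=7 [end]
Varint 3: bytes[4:5] = 4F -> value 79 (1 byte(s))
  byte[5]=0xD9 cont=1 payload=0x59=89: acc |= 89<<0 -> acc=89 shift=7
  byte[6]=0xD8 cont=1 payload=0x58=88: acc |= 88<<7 -> acc=11353 shift=14
  byte[7]=0x3C cont=0 payload=0x3C=60: acc |= 60<<14 -> acc=994393 shift=21 [end]
Varint 4: bytes[5:8] = D9 D8 3C -> value 994393 (3 byte(s))
  byte[8]=0x09 cont=0 payload=0x09=9: acc |= 9<<0 -> acc=9 shift=7 [end]
Varint 5: bytes[8:9] = 09 -> value 9 (1 byte(s))

Answer: 2 2 1 3 1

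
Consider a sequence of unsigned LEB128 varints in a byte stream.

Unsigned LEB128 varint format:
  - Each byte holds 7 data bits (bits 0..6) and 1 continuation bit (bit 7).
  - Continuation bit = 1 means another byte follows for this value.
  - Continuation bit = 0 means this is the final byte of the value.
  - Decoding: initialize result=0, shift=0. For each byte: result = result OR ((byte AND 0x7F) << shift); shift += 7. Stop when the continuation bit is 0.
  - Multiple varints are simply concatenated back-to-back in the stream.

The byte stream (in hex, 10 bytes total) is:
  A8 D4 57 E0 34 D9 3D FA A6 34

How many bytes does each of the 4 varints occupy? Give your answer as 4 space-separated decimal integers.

Answer: 3 2 2 3

Derivation:
  byte[0]=0xA8 cont=1 payload=0x28=40: acc |= 40<<0 -> acc=40 shift=7
  byte[1]=0xD4 cont=1 payload=0x54=84: acc |= 84<<7 -> acc=10792 shift=14
  byte[2]=0x57 cont=0 payload=0x57=87: acc |= 87<<14 -> acc=1436200 shift=21 [end]
Varint 1: bytes[0:3] = A8 D4 57 -> value 1436200 (3 byte(s))
  byte[3]=0xE0 cont=1 payload=0x60=96: acc |= 96<<0 -> acc=96 shift=7
  byte[4]=0x34 cont=0 payload=0x34=52: acc |= 52<<7 -> acc=6752 shift=14 [end]
Varint 2: bytes[3:5] = E0 34 -> value 6752 (2 byte(s))
  byte[5]=0xD9 cont=1 payload=0x59=89: acc |= 89<<0 -> acc=89 shift=7
  byte[6]=0x3D cont=0 payload=0x3D=61: acc |= 61<<7 -> acc=7897 shift=14 [end]
Varint 3: bytes[5:7] = D9 3D -> value 7897 (2 byte(s))
  byte[7]=0xFA cont=1 payload=0x7A=122: acc |= 122<<0 -> acc=122 shift=7
  byte[8]=0xA6 cont=1 payload=0x26=38: acc |= 38<<7 -> acc=4986 shift=14
  byte[9]=0x34 cont=0 payload=0x34=52: acc |= 52<<14 -> acc=856954 shift=21 [end]
Varint 4: bytes[7:10] = FA A6 34 -> value 856954 (3 byte(s))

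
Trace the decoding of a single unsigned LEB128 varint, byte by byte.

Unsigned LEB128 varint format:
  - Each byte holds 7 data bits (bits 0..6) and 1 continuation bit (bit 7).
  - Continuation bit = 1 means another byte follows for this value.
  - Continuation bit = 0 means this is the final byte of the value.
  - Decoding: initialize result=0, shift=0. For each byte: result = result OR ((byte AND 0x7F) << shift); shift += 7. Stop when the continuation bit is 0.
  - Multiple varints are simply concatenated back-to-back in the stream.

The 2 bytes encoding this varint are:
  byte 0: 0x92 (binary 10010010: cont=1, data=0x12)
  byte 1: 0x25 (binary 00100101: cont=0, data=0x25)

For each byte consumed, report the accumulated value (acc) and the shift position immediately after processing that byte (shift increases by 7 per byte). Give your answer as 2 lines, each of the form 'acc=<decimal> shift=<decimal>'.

Answer: acc=18 shift=7
acc=4754 shift=14

Derivation:
byte 0=0x92: payload=0x12=18, contrib = 18<<0 = 18; acc -> 18, shift -> 7
byte 1=0x25: payload=0x25=37, contrib = 37<<7 = 4736; acc -> 4754, shift -> 14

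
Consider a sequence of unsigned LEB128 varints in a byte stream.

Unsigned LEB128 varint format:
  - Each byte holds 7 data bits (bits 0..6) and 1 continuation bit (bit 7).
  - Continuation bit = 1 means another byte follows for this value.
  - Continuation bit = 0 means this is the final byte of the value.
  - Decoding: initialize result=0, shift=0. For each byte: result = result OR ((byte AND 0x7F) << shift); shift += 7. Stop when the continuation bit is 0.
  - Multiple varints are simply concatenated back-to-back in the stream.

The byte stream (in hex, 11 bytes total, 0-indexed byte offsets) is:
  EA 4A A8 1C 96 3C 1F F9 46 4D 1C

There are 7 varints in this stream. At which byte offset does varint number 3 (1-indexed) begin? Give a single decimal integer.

Answer: 4

Derivation:
  byte[0]=0xEA cont=1 payload=0x6A=106: acc |= 106<<0 -> acc=106 shift=7
  byte[1]=0x4A cont=0 payload=0x4A=74: acc |= 74<<7 -> acc=9578 shift=14 [end]
Varint 1: bytes[0:2] = EA 4A -> value 9578 (2 byte(s))
  byte[2]=0xA8 cont=1 payload=0x28=40: acc |= 40<<0 -> acc=40 shift=7
  byte[3]=0x1C cont=0 payload=0x1C=28: acc |= 28<<7 -> acc=3624 shift=14 [end]
Varint 2: bytes[2:4] = A8 1C -> value 3624 (2 byte(s))
  byte[4]=0x96 cont=1 payload=0x16=22: acc |= 22<<0 -> acc=22 shift=7
  byte[5]=0x3C cont=0 payload=0x3C=60: acc |= 60<<7 -> acc=7702 shift=14 [end]
Varint 3: bytes[4:6] = 96 3C -> value 7702 (2 byte(s))
  byte[6]=0x1F cont=0 payload=0x1F=31: acc |= 31<<0 -> acc=31 shift=7 [end]
Varint 4: bytes[6:7] = 1F -> value 31 (1 byte(s))
  byte[7]=0xF9 cont=1 payload=0x79=121: acc |= 121<<0 -> acc=121 shift=7
  byte[8]=0x46 cont=0 payload=0x46=70: acc |= 70<<7 -> acc=9081 shift=14 [end]
Varint 5: bytes[7:9] = F9 46 -> value 9081 (2 byte(s))
  byte[9]=0x4D cont=0 payload=0x4D=77: acc |= 77<<0 -> acc=77 shift=7 [end]
Varint 6: bytes[9:10] = 4D -> value 77 (1 byte(s))
  byte[10]=0x1C cont=0 payload=0x1C=28: acc |= 28<<0 -> acc=28 shift=7 [end]
Varint 7: bytes[10:11] = 1C -> value 28 (1 byte(s))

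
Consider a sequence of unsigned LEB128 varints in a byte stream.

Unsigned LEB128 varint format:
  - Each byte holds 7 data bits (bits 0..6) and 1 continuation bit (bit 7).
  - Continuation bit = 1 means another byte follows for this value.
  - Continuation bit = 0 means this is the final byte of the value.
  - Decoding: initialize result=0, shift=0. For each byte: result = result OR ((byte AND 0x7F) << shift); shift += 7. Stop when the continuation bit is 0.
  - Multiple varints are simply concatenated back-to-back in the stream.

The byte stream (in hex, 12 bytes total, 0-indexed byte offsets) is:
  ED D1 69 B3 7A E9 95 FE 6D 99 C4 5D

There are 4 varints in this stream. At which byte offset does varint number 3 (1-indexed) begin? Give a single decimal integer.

Answer: 5

Derivation:
  byte[0]=0xED cont=1 payload=0x6D=109: acc |= 109<<0 -> acc=109 shift=7
  byte[1]=0xD1 cont=1 payload=0x51=81: acc |= 81<<7 -> acc=10477 shift=14
  byte[2]=0x69 cont=0 payload=0x69=105: acc |= 105<<14 -> acc=1730797 shift=21 [end]
Varint 1: bytes[0:3] = ED D1 69 -> value 1730797 (3 byte(s))
  byte[3]=0xB3 cont=1 payload=0x33=51: acc |= 51<<0 -> acc=51 shift=7
  byte[4]=0x7A cont=0 payload=0x7A=122: acc |= 122<<7 -> acc=15667 shift=14 [end]
Varint 2: bytes[3:5] = B3 7A -> value 15667 (2 byte(s))
  byte[5]=0xE9 cont=1 payload=0x69=105: acc |= 105<<0 -> acc=105 shift=7
  byte[6]=0x95 cont=1 payload=0x15=21: acc |= 21<<7 -> acc=2793 shift=14
  byte[7]=0xFE cont=1 payload=0x7E=126: acc |= 126<<14 -> acc=2067177 shift=21
  byte[8]=0x6D cont=0 payload=0x6D=109: acc |= 109<<21 -> acc=230656745 shift=28 [end]
Varint 3: bytes[5:9] = E9 95 FE 6D -> value 230656745 (4 byte(s))
  byte[9]=0x99 cont=1 payload=0x19=25: acc |= 25<<0 -> acc=25 shift=7
  byte[10]=0xC4 cont=1 payload=0x44=68: acc |= 68<<7 -> acc=8729 shift=14
  byte[11]=0x5D cont=0 payload=0x5D=93: acc |= 93<<14 -> acc=1532441 shift=21 [end]
Varint 4: bytes[9:12] = 99 C4 5D -> value 1532441 (3 byte(s))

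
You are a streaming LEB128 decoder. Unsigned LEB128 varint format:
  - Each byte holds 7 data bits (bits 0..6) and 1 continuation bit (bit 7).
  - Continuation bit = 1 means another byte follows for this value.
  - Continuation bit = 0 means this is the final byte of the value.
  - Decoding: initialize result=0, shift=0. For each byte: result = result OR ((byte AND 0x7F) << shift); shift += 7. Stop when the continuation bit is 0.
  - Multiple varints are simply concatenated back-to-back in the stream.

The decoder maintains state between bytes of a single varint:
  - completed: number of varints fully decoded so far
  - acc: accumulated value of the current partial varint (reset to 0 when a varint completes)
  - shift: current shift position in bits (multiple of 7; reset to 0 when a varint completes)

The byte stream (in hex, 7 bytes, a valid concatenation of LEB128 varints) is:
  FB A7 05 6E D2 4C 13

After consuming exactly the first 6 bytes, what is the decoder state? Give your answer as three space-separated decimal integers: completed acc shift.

Answer: 3 0 0

Derivation:
byte[0]=0xFB cont=1 payload=0x7B: acc |= 123<<0 -> completed=0 acc=123 shift=7
byte[1]=0xA7 cont=1 payload=0x27: acc |= 39<<7 -> completed=0 acc=5115 shift=14
byte[2]=0x05 cont=0 payload=0x05: varint #1 complete (value=87035); reset -> completed=1 acc=0 shift=0
byte[3]=0x6E cont=0 payload=0x6E: varint #2 complete (value=110); reset -> completed=2 acc=0 shift=0
byte[4]=0xD2 cont=1 payload=0x52: acc |= 82<<0 -> completed=2 acc=82 shift=7
byte[5]=0x4C cont=0 payload=0x4C: varint #3 complete (value=9810); reset -> completed=3 acc=0 shift=0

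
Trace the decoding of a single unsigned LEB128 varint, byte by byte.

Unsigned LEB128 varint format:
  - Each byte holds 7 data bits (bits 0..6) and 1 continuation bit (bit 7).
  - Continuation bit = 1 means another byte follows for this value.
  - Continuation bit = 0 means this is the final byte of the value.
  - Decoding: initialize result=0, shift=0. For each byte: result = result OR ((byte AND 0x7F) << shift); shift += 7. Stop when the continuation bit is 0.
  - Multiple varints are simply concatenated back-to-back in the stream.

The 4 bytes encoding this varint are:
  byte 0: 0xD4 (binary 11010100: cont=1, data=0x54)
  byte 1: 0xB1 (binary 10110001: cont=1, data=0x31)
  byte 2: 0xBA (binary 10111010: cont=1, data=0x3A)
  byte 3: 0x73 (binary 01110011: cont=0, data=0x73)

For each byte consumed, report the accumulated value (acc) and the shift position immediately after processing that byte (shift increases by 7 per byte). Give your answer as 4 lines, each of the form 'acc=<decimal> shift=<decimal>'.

byte 0=0xD4: payload=0x54=84, contrib = 84<<0 = 84; acc -> 84, shift -> 7
byte 1=0xB1: payload=0x31=49, contrib = 49<<7 = 6272; acc -> 6356, shift -> 14
byte 2=0xBA: payload=0x3A=58, contrib = 58<<14 = 950272; acc -> 956628, shift -> 21
byte 3=0x73: payload=0x73=115, contrib = 115<<21 = 241172480; acc -> 242129108, shift -> 28

Answer: acc=84 shift=7
acc=6356 shift=14
acc=956628 shift=21
acc=242129108 shift=28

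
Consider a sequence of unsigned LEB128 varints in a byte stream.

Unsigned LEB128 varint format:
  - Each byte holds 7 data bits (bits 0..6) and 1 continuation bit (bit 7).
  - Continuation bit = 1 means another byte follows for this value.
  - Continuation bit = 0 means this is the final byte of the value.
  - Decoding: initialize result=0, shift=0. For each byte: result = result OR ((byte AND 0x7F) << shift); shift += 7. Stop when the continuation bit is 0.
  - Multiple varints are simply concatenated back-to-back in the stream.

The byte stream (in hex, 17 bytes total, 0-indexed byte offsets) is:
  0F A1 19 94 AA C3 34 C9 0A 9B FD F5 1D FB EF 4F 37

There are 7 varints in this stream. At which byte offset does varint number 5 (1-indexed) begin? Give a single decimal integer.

  byte[0]=0x0F cont=0 payload=0x0F=15: acc |= 15<<0 -> acc=15 shift=7 [end]
Varint 1: bytes[0:1] = 0F -> value 15 (1 byte(s))
  byte[1]=0xA1 cont=1 payload=0x21=33: acc |= 33<<0 -> acc=33 shift=7
  byte[2]=0x19 cont=0 payload=0x19=25: acc |= 25<<7 -> acc=3233 shift=14 [end]
Varint 2: bytes[1:3] = A1 19 -> value 3233 (2 byte(s))
  byte[3]=0x94 cont=1 payload=0x14=20: acc |= 20<<0 -> acc=20 shift=7
  byte[4]=0xAA cont=1 payload=0x2A=42: acc |= 42<<7 -> acc=5396 shift=14
  byte[5]=0xC3 cont=1 payload=0x43=67: acc |= 67<<14 -> acc=1103124 shift=21
  byte[6]=0x34 cont=0 payload=0x34=52: acc |= 52<<21 -> acc=110155028 shift=28 [end]
Varint 3: bytes[3:7] = 94 AA C3 34 -> value 110155028 (4 byte(s))
  byte[7]=0xC9 cont=1 payload=0x49=73: acc |= 73<<0 -> acc=73 shift=7
  byte[8]=0x0A cont=0 payload=0x0A=10: acc |= 10<<7 -> acc=1353 shift=14 [end]
Varint 4: bytes[7:9] = C9 0A -> value 1353 (2 byte(s))
  byte[9]=0x9B cont=1 payload=0x1B=27: acc |= 27<<0 -> acc=27 shift=7
  byte[10]=0xFD cont=1 payload=0x7D=125: acc |= 125<<7 -> acc=16027 shift=14
  byte[11]=0xF5 cont=1 payload=0x75=117: acc |= 117<<14 -> acc=1932955 shift=21
  byte[12]=0x1D cont=0 payload=0x1D=29: acc |= 29<<21 -> acc=62750363 shift=28 [end]
Varint 5: bytes[9:13] = 9B FD F5 1D -> value 62750363 (4 byte(s))
  byte[13]=0xFB cont=1 payload=0x7B=123: acc |= 123<<0 -> acc=123 shift=7
  byte[14]=0xEF cont=1 payload=0x6F=111: acc |= 111<<7 -> acc=14331 shift=14
  byte[15]=0x4F cont=0 payload=0x4F=79: acc |= 79<<14 -> acc=1308667 shift=21 [end]
Varint 6: bytes[13:16] = FB EF 4F -> value 1308667 (3 byte(s))
  byte[16]=0x37 cont=0 payload=0x37=55: acc |= 55<<0 -> acc=55 shift=7 [end]
Varint 7: bytes[16:17] = 37 -> value 55 (1 byte(s))

Answer: 9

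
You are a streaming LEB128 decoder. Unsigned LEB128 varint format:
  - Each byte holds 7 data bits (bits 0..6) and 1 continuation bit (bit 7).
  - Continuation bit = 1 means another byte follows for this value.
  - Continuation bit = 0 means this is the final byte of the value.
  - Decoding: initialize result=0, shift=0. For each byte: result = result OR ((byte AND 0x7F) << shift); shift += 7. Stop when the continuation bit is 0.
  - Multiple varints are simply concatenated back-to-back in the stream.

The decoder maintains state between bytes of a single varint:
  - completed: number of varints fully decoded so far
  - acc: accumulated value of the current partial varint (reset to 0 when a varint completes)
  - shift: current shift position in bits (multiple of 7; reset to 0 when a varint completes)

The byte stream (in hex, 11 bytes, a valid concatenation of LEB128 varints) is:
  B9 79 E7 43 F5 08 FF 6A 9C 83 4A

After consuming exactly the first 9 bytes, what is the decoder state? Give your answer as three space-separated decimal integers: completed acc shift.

byte[0]=0xB9 cont=1 payload=0x39: acc |= 57<<0 -> completed=0 acc=57 shift=7
byte[1]=0x79 cont=0 payload=0x79: varint #1 complete (value=15545); reset -> completed=1 acc=0 shift=0
byte[2]=0xE7 cont=1 payload=0x67: acc |= 103<<0 -> completed=1 acc=103 shift=7
byte[3]=0x43 cont=0 payload=0x43: varint #2 complete (value=8679); reset -> completed=2 acc=0 shift=0
byte[4]=0xF5 cont=1 payload=0x75: acc |= 117<<0 -> completed=2 acc=117 shift=7
byte[5]=0x08 cont=0 payload=0x08: varint #3 complete (value=1141); reset -> completed=3 acc=0 shift=0
byte[6]=0xFF cont=1 payload=0x7F: acc |= 127<<0 -> completed=3 acc=127 shift=7
byte[7]=0x6A cont=0 payload=0x6A: varint #4 complete (value=13695); reset -> completed=4 acc=0 shift=0
byte[8]=0x9C cont=1 payload=0x1C: acc |= 28<<0 -> completed=4 acc=28 shift=7

Answer: 4 28 7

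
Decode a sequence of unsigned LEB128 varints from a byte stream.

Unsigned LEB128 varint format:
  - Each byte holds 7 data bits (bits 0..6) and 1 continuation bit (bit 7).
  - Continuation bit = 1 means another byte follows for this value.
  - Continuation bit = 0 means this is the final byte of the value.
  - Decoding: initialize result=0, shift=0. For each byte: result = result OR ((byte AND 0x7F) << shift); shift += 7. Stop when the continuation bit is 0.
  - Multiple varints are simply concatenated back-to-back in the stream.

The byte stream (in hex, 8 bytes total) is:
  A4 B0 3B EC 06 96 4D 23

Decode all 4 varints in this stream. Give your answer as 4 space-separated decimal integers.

Answer: 972836 876 9878 35

Derivation:
  byte[0]=0xA4 cont=1 payload=0x24=36: acc |= 36<<0 -> acc=36 shift=7
  byte[1]=0xB0 cont=1 payload=0x30=48: acc |= 48<<7 -> acc=6180 shift=14
  byte[2]=0x3B cont=0 payload=0x3B=59: acc |= 59<<14 -> acc=972836 shift=21 [end]
Varint 1: bytes[0:3] = A4 B0 3B -> value 972836 (3 byte(s))
  byte[3]=0xEC cont=1 payload=0x6C=108: acc |= 108<<0 -> acc=108 shift=7
  byte[4]=0x06 cont=0 payload=0x06=6: acc |= 6<<7 -> acc=876 shift=14 [end]
Varint 2: bytes[3:5] = EC 06 -> value 876 (2 byte(s))
  byte[5]=0x96 cont=1 payload=0x16=22: acc |= 22<<0 -> acc=22 shift=7
  byte[6]=0x4D cont=0 payload=0x4D=77: acc |= 77<<7 -> acc=9878 shift=14 [end]
Varint 3: bytes[5:7] = 96 4D -> value 9878 (2 byte(s))
  byte[7]=0x23 cont=0 payload=0x23=35: acc |= 35<<0 -> acc=35 shift=7 [end]
Varint 4: bytes[7:8] = 23 -> value 35 (1 byte(s))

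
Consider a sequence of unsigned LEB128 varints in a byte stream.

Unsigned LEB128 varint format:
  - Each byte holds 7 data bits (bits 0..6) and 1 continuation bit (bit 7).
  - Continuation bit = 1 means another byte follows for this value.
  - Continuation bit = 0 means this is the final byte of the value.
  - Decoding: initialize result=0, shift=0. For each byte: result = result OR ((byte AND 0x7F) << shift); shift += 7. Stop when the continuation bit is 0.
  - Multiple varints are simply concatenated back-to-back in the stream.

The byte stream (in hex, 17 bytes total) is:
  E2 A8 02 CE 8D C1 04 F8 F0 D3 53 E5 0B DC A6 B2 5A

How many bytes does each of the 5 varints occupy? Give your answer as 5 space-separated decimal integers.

  byte[0]=0xE2 cont=1 payload=0x62=98: acc |= 98<<0 -> acc=98 shift=7
  byte[1]=0xA8 cont=1 payload=0x28=40: acc |= 40<<7 -> acc=5218 shift=14
  byte[2]=0x02 cont=0 payload=0x02=2: acc |= 2<<14 -> acc=37986 shift=21 [end]
Varint 1: bytes[0:3] = E2 A8 02 -> value 37986 (3 byte(s))
  byte[3]=0xCE cont=1 payload=0x4E=78: acc |= 78<<0 -> acc=78 shift=7
  byte[4]=0x8D cont=1 payload=0x0D=13: acc |= 13<<7 -> acc=1742 shift=14
  byte[5]=0xC1 cont=1 payload=0x41=65: acc |= 65<<14 -> acc=1066702 shift=21
  byte[6]=0x04 cont=0 payload=0x04=4: acc |= 4<<21 -> acc=9455310 shift=28 [end]
Varint 2: bytes[3:7] = CE 8D C1 04 -> value 9455310 (4 byte(s))
  byte[7]=0xF8 cont=1 payload=0x78=120: acc |= 120<<0 -> acc=120 shift=7
  byte[8]=0xF0 cont=1 payload=0x70=112: acc |= 112<<7 -> acc=14456 shift=14
  byte[9]=0xD3 cont=1 payload=0x53=83: acc |= 83<<14 -> acc=1374328 shift=21
  byte[10]=0x53 cont=0 payload=0x53=83: acc |= 83<<21 -> acc=175437944 shift=28 [end]
Varint 3: bytes[7:11] = F8 F0 D3 53 -> value 175437944 (4 byte(s))
  byte[11]=0xE5 cont=1 payload=0x65=101: acc |= 101<<0 -> acc=101 shift=7
  byte[12]=0x0B cont=0 payload=0x0B=11: acc |= 11<<7 -> acc=1509 shift=14 [end]
Varint 4: bytes[11:13] = E5 0B -> value 1509 (2 byte(s))
  byte[13]=0xDC cont=1 payload=0x5C=92: acc |= 92<<0 -> acc=92 shift=7
  byte[14]=0xA6 cont=1 payload=0x26=38: acc |= 38<<7 -> acc=4956 shift=14
  byte[15]=0xB2 cont=1 payload=0x32=50: acc |= 50<<14 -> acc=824156 shift=21
  byte[16]=0x5A cont=0 payload=0x5A=90: acc |= 90<<21 -> acc=189567836 shift=28 [end]
Varint 5: bytes[13:17] = DC A6 B2 5A -> value 189567836 (4 byte(s))

Answer: 3 4 4 2 4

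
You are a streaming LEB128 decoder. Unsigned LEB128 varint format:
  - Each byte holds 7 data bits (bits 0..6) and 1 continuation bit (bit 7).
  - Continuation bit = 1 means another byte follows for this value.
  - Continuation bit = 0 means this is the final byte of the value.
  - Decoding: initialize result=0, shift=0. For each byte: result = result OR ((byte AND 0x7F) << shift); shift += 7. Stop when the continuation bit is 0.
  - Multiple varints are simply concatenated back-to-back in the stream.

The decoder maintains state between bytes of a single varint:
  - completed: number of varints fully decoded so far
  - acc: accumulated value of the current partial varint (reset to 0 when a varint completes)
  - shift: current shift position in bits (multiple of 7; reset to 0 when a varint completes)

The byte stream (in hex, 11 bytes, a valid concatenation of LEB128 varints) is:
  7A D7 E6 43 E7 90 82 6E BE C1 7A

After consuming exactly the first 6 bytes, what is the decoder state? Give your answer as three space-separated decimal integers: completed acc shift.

byte[0]=0x7A cont=0 payload=0x7A: varint #1 complete (value=122); reset -> completed=1 acc=0 shift=0
byte[1]=0xD7 cont=1 payload=0x57: acc |= 87<<0 -> completed=1 acc=87 shift=7
byte[2]=0xE6 cont=1 payload=0x66: acc |= 102<<7 -> completed=1 acc=13143 shift=14
byte[3]=0x43 cont=0 payload=0x43: varint #2 complete (value=1110871); reset -> completed=2 acc=0 shift=0
byte[4]=0xE7 cont=1 payload=0x67: acc |= 103<<0 -> completed=2 acc=103 shift=7
byte[5]=0x90 cont=1 payload=0x10: acc |= 16<<7 -> completed=2 acc=2151 shift=14

Answer: 2 2151 14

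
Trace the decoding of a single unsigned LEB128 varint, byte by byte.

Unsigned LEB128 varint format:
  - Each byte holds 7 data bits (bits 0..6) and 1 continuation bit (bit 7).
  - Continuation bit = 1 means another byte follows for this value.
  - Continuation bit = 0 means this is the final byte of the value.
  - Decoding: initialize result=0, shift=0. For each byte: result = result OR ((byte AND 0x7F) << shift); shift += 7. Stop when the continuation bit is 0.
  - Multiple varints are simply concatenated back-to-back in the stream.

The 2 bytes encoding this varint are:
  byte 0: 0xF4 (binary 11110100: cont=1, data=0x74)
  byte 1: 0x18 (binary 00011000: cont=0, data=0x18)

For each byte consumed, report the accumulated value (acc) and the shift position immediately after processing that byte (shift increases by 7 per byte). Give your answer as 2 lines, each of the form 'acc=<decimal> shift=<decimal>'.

byte 0=0xF4: payload=0x74=116, contrib = 116<<0 = 116; acc -> 116, shift -> 7
byte 1=0x18: payload=0x18=24, contrib = 24<<7 = 3072; acc -> 3188, shift -> 14

Answer: acc=116 shift=7
acc=3188 shift=14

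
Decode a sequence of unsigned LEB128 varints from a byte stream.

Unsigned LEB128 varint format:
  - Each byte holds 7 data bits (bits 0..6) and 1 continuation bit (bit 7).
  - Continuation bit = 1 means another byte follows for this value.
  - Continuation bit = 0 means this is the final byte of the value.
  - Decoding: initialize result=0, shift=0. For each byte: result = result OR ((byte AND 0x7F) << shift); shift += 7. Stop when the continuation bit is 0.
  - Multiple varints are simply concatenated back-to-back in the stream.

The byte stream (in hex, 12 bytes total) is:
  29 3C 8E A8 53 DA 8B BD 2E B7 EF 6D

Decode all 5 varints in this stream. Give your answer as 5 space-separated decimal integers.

  byte[0]=0x29 cont=0 payload=0x29=41: acc |= 41<<0 -> acc=41 shift=7 [end]
Varint 1: bytes[0:1] = 29 -> value 41 (1 byte(s))
  byte[1]=0x3C cont=0 payload=0x3C=60: acc |= 60<<0 -> acc=60 shift=7 [end]
Varint 2: bytes[1:2] = 3C -> value 60 (1 byte(s))
  byte[2]=0x8E cont=1 payload=0x0E=14: acc |= 14<<0 -> acc=14 shift=7
  byte[3]=0xA8 cont=1 payload=0x28=40: acc |= 40<<7 -> acc=5134 shift=14
  byte[4]=0x53 cont=0 payload=0x53=83: acc |= 83<<14 -> acc=1365006 shift=21 [end]
Varint 3: bytes[2:5] = 8E A8 53 -> value 1365006 (3 byte(s))
  byte[5]=0xDA cont=1 payload=0x5A=90: acc |= 90<<0 -> acc=90 shift=7
  byte[6]=0x8B cont=1 payload=0x0B=11: acc |= 11<<7 -> acc=1498 shift=14
  byte[7]=0xBD cont=1 payload=0x3D=61: acc |= 61<<14 -> acc=1000922 shift=21
  byte[8]=0x2E cont=0 payload=0x2E=46: acc |= 46<<21 -> acc=97469914 shift=28 [end]
Varint 4: bytes[5:9] = DA 8B BD 2E -> value 97469914 (4 byte(s))
  byte[9]=0xB7 cont=1 payload=0x37=55: acc |= 55<<0 -> acc=55 shift=7
  byte[10]=0xEF cont=1 payload=0x6F=111: acc |= 111<<7 -> acc=14263 shift=14
  byte[11]=0x6D cont=0 payload=0x6D=109: acc |= 109<<14 -> acc=1800119 shift=21 [end]
Varint 5: bytes[9:12] = B7 EF 6D -> value 1800119 (3 byte(s))

Answer: 41 60 1365006 97469914 1800119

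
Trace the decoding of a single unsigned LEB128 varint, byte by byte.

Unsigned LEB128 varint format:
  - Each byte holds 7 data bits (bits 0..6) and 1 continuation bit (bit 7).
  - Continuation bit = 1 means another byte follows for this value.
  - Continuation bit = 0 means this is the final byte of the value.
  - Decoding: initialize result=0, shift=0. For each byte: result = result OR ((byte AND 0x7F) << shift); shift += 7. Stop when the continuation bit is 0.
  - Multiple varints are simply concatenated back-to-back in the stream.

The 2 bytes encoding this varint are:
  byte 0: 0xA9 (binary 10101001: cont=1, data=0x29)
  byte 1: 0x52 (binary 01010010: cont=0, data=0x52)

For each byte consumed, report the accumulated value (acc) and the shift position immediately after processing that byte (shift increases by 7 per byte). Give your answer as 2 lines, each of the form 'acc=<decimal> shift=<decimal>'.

byte 0=0xA9: payload=0x29=41, contrib = 41<<0 = 41; acc -> 41, shift -> 7
byte 1=0x52: payload=0x52=82, contrib = 82<<7 = 10496; acc -> 10537, shift -> 14

Answer: acc=41 shift=7
acc=10537 shift=14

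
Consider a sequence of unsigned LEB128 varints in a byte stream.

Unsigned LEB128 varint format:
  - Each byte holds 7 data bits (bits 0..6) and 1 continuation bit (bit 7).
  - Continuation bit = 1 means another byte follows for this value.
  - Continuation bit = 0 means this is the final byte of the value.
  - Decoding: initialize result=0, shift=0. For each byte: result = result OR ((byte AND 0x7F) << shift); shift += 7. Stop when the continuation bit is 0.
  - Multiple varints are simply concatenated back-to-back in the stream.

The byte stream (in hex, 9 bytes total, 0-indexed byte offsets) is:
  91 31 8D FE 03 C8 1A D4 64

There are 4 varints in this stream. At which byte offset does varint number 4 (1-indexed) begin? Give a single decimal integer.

Answer: 7

Derivation:
  byte[0]=0x91 cont=1 payload=0x11=17: acc |= 17<<0 -> acc=17 shift=7
  byte[1]=0x31 cont=0 payload=0x31=49: acc |= 49<<7 -> acc=6289 shift=14 [end]
Varint 1: bytes[0:2] = 91 31 -> value 6289 (2 byte(s))
  byte[2]=0x8D cont=1 payload=0x0D=13: acc |= 13<<0 -> acc=13 shift=7
  byte[3]=0xFE cont=1 payload=0x7E=126: acc |= 126<<7 -> acc=16141 shift=14
  byte[4]=0x03 cont=0 payload=0x03=3: acc |= 3<<14 -> acc=65293 shift=21 [end]
Varint 2: bytes[2:5] = 8D FE 03 -> value 65293 (3 byte(s))
  byte[5]=0xC8 cont=1 payload=0x48=72: acc |= 72<<0 -> acc=72 shift=7
  byte[6]=0x1A cont=0 payload=0x1A=26: acc |= 26<<7 -> acc=3400 shift=14 [end]
Varint 3: bytes[5:7] = C8 1A -> value 3400 (2 byte(s))
  byte[7]=0xD4 cont=1 payload=0x54=84: acc |= 84<<0 -> acc=84 shift=7
  byte[8]=0x64 cont=0 payload=0x64=100: acc |= 100<<7 -> acc=12884 shift=14 [end]
Varint 4: bytes[7:9] = D4 64 -> value 12884 (2 byte(s))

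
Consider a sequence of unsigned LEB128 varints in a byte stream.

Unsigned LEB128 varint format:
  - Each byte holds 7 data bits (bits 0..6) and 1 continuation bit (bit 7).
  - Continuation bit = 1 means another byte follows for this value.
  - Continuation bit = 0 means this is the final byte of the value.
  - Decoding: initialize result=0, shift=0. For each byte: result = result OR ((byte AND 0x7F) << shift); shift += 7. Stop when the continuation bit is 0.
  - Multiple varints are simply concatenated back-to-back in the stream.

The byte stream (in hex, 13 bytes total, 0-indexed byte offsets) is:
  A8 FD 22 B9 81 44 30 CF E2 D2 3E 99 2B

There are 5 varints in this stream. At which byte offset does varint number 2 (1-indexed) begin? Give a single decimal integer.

Answer: 3

Derivation:
  byte[0]=0xA8 cont=1 payload=0x28=40: acc |= 40<<0 -> acc=40 shift=7
  byte[1]=0xFD cont=1 payload=0x7D=125: acc |= 125<<7 -> acc=16040 shift=14
  byte[2]=0x22 cont=0 payload=0x22=34: acc |= 34<<14 -> acc=573096 shift=21 [end]
Varint 1: bytes[0:3] = A8 FD 22 -> value 573096 (3 byte(s))
  byte[3]=0xB9 cont=1 payload=0x39=57: acc |= 57<<0 -> acc=57 shift=7
  byte[4]=0x81 cont=1 payload=0x01=1: acc |= 1<<7 -> acc=185 shift=14
  byte[5]=0x44 cont=0 payload=0x44=68: acc |= 68<<14 -> acc=1114297 shift=21 [end]
Varint 2: bytes[3:6] = B9 81 44 -> value 1114297 (3 byte(s))
  byte[6]=0x30 cont=0 payload=0x30=48: acc |= 48<<0 -> acc=48 shift=7 [end]
Varint 3: bytes[6:7] = 30 -> value 48 (1 byte(s))
  byte[7]=0xCF cont=1 payload=0x4F=79: acc |= 79<<0 -> acc=79 shift=7
  byte[8]=0xE2 cont=1 payload=0x62=98: acc |= 98<<7 -> acc=12623 shift=14
  byte[9]=0xD2 cont=1 payload=0x52=82: acc |= 82<<14 -> acc=1356111 shift=21
  byte[10]=0x3E cont=0 payload=0x3E=62: acc |= 62<<21 -> acc=131379535 shift=28 [end]
Varint 4: bytes[7:11] = CF E2 D2 3E -> value 131379535 (4 byte(s))
  byte[11]=0x99 cont=1 payload=0x19=25: acc |= 25<<0 -> acc=25 shift=7
  byte[12]=0x2B cont=0 payload=0x2B=43: acc |= 43<<7 -> acc=5529 shift=14 [end]
Varint 5: bytes[11:13] = 99 2B -> value 5529 (2 byte(s))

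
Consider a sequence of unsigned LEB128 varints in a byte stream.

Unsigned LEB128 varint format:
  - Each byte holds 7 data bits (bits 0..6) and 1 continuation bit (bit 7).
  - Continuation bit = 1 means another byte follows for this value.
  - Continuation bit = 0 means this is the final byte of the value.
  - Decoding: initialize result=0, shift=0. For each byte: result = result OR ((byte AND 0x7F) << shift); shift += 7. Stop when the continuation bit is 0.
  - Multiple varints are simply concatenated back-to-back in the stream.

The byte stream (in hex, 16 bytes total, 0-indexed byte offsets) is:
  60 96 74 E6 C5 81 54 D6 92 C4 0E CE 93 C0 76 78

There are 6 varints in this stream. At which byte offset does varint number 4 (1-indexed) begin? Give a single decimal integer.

  byte[0]=0x60 cont=0 payload=0x60=96: acc |= 96<<0 -> acc=96 shift=7 [end]
Varint 1: bytes[0:1] = 60 -> value 96 (1 byte(s))
  byte[1]=0x96 cont=1 payload=0x16=22: acc |= 22<<0 -> acc=22 shift=7
  byte[2]=0x74 cont=0 payload=0x74=116: acc |= 116<<7 -> acc=14870 shift=14 [end]
Varint 2: bytes[1:3] = 96 74 -> value 14870 (2 byte(s))
  byte[3]=0xE6 cont=1 payload=0x66=102: acc |= 102<<0 -> acc=102 shift=7
  byte[4]=0xC5 cont=1 payload=0x45=69: acc |= 69<<7 -> acc=8934 shift=14
  byte[5]=0x81 cont=1 payload=0x01=1: acc |= 1<<14 -> acc=25318 shift=21
  byte[6]=0x54 cont=0 payload=0x54=84: acc |= 84<<21 -> acc=176186086 shift=28 [end]
Varint 3: bytes[3:7] = E6 C5 81 54 -> value 176186086 (4 byte(s))
  byte[7]=0xD6 cont=1 payload=0x56=86: acc |= 86<<0 -> acc=86 shift=7
  byte[8]=0x92 cont=1 payload=0x12=18: acc |= 18<<7 -> acc=2390 shift=14
  byte[9]=0xC4 cont=1 payload=0x44=68: acc |= 68<<14 -> acc=1116502 shift=21
  byte[10]=0x0E cont=0 payload=0x0E=14: acc |= 14<<21 -> acc=30476630 shift=28 [end]
Varint 4: bytes[7:11] = D6 92 C4 0E -> value 30476630 (4 byte(s))
  byte[11]=0xCE cont=1 payload=0x4E=78: acc |= 78<<0 -> acc=78 shift=7
  byte[12]=0x93 cont=1 payload=0x13=19: acc |= 19<<7 -> acc=2510 shift=14
  byte[13]=0xC0 cont=1 payload=0x40=64: acc |= 64<<14 -> acc=1051086 shift=21
  byte[14]=0x76 cont=0 payload=0x76=118: acc |= 118<<21 -> acc=248515022 shift=28 [end]
Varint 5: bytes[11:15] = CE 93 C0 76 -> value 248515022 (4 byte(s))
  byte[15]=0x78 cont=0 payload=0x78=120: acc |= 120<<0 -> acc=120 shift=7 [end]
Varint 6: bytes[15:16] = 78 -> value 120 (1 byte(s))

Answer: 7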